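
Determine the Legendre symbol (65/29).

First reduce: 65 ≡ 7 (mod 29).
Reciprocity: 7 ≡ 3 and 29 ≡ 1 (mod 4), so (7/29) = +(29/7).
Reduce top mod 7: now compute (1/7).
Reached (1/7) = 1. Collecting the sign flips along the way, the symbol is +1.

1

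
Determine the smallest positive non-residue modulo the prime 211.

(2/211) = −1, so 2 is the smallest positive non-residue mod 211.

2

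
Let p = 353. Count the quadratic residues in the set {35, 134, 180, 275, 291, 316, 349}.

(35/353) = +1 → QR.
(134/353) = -1 → non-residue.
(180/353) = -1 → non-residue.
(275/353) = +1 → QR.
(291/353) = -1 → non-residue.
(316/353) = -1 → non-residue.
(349/353) = +1 → QR.
Total quadratic residues among the 7: 3.

3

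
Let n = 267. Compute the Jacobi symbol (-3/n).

0

First reduce: -3 ≡ 264 (mod 267).
Pull out 2^3: since 267 ≡ 3 (mod 8), (2/267) = -1, so (2/267)^3 = -1.
Reciprocity: 33 ≡ 1 and 267 ≡ 3 (mod 4), so (33/267) = +(267/33).
Reduce top mod 33: now compute (3/33).
Reciprocity: 3 ≡ 3 and 33 ≡ 1 (mod 4), so (3/33) = +(33/3).
Reduce top mod 3: now compute (0/3).
Top reduces to 0: gcd > 1, so the symbol is 0.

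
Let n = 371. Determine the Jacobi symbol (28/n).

0

Pull out 2^2: since 371 ≡ 3 (mod 8), (2/371) = -1, so (2/371)^2 = +1.
Reciprocity: 7 ≡ 3 and 371 ≡ 3 (mod 4), so (7/371) = −(371/7).
Reduce top mod 7: now compute (0/7).
Top reduces to 0: gcd > 1, so the symbol is 0.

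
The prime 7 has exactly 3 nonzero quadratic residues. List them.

Square k = 1,…,3 (k and 7−k give the same square):
1²=1, 2²=4, 3²≡2 (mod 7).
So the quadratic residues mod 7 are {1, 2, 4}.

1, 2, 4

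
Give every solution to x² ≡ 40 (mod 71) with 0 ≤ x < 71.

Since 71 ≡ 3 (mod 4), a square root of 40 is 40^((71+1)/4) = 40^18 mod 71.
Repeated squaring: 40^2≡38, 40^4≡24, 40^8≡8, 40^16≡64 (mod 71).
40^18 = 40^(16+2) ≡ 18 (mod 71).
Check: 18² = 324 ≡ 40 (mod 71). The two roots are 18 and 53.

18, 53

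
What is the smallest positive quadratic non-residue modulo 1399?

(2/1399) = +1, so 2 is a residue.
(3/1399) = −1, so 3 is the smallest positive non-residue mod 1399.

3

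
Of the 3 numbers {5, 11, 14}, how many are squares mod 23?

0

(5/23) = -1 → non-residue.
(11/23) = -1 → non-residue.
(14/23) = -1 → non-residue.
Total quadratic residues among the 3: 0.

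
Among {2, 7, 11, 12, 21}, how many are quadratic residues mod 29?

(2/29) = -1 → non-residue.
(7/29) = +1 → QR.
(11/29) = -1 → non-residue.
(12/29) = -1 → non-residue.
(21/29) = -1 → non-residue.
Total quadratic residues among the 5: 1.

1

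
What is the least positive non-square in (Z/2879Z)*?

(2/2879) = +1, so 2 is a residue.
(3/2879) = +1, so 3 is a residue.
(4/2879) = +1, so 4 is a residue.
(5/2879) = +1, so 5 is a residue.
(6/2879) = +1, so 6 is a residue.
(7/2879) = −1, so 7 is the smallest positive non-residue mod 2879.

7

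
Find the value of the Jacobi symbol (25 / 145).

0

Reciprocity: 25 ≡ 1 and 145 ≡ 1 (mod 4), so (25/145) = +(145/25).
Reduce top mod 25: now compute (20/25).
Pull out 2^2: since 25 ≡ 1 (mod 8), (2/25) = +1, so (2/25)^2 = +1.
Reciprocity: 5 ≡ 1 and 25 ≡ 1 (mod 4), so (5/25) = +(25/5).
Reduce top mod 5: now compute (0/5).
Top reduces to 0: gcd > 1, so the symbol is 0.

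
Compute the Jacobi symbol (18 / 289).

Pull out 2: since 289 ≡ 1 (mod 8), (2/289) = +1.
Reciprocity: 9 ≡ 1 and 289 ≡ 1 (mod 4), so (9/289) = +(289/9).
Reduce top mod 9: now compute (1/9).
Reached (1/9) = 1. Collecting the sign flips along the way, the symbol is +1.

1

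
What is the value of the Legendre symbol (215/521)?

-1

Euler's criterion: (215/521) ≡ 215^260 (mod 521).
215^2 ≡ 377 (mod 521)
215^4 ≡ 417 (mod 521)
215^8 ≡ 396 (mod 521)
215^16 ≡ 516 (mod 521)
215^32 ≡ 25 (mod 521)
215^64 ≡ 104 (mod 521)
215^128 ≡ 396 (mod 521)
215^256 ≡ 516 (mod 521)
215^260 = 215^(256+4) ≡ 520 (mod 521).
Result is 520 ≡ −1, so (215/521) = −1.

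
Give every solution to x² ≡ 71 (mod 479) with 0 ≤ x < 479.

Since 479 ≡ 3 (mod 4), a square root of 71 is 71^((479+1)/4) = 71^120 mod 479.
Repeated squaring: 71^2≡251, 71^4≡252, 71^8≡276, 71^16≡15, 71^32≡225, 71^64≡330 (mod 479).
71^120 = 71^(64+32+16+8) ≡ 103 (mod 479).
Check: 103² = 10609 ≡ 71 (mod 479). The two roots are 103 and 376.

103, 376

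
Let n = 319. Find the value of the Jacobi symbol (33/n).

Reciprocity: 33 ≡ 1 and 319 ≡ 3 (mod 4), so (33/319) = +(319/33).
Reduce top mod 33: now compute (22/33).
Pull out 2: since 33 ≡ 1 (mod 8), (2/33) = +1.
Reciprocity: 11 ≡ 3 and 33 ≡ 1 (mod 4), so (11/33) = +(33/11).
Reduce top mod 11: now compute (0/11).
Top reduces to 0: gcd > 1, so the symbol is 0.

0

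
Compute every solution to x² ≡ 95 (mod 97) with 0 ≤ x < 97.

97 ≡ 1 (mod 4), so we find a root by search.
Trying successive values, 17² = 289 ≡ 95 (mod 97). The other root is 97 − 17 = 80.

17, 80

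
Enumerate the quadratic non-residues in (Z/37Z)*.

2, 5, 6, 8, 13, 14, 15, 17, 18, 19, 20, 22, 23, 24, 29, 31, 32, 35

Square k = 1,…,18 (k and 37−k give the same square):
1²=1, 2²=4, 3²=9, 4²=16, 5²=25, 6²=36, 7²≡12, 8²≡27, 9²≡7, 10²≡26, 11²≡10, 12²≡33, 13²≡21, 14²≡11, 15²≡3, 16²≡34, 17²≡30, 18²≡28 (mod 37).
The residues are {1, 3, 4, 7, 9, 10, 11, 12, 16, 21, 25, 26, 27, 28, 30, 33, 34, 36}; the non-residues are the remaining 18 nonzero classes.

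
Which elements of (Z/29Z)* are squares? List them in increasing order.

1, 4, 5, 6, 7, 9, 13, 16, 20, 22, 23, 24, 25, 28

Square k = 1,…,14 (k and 29−k give the same square):
1²=1, 2²=4, 3²=9, 4²=16, 5²=25, 6²≡7, 7²≡20, 8²≡6, 9²≡23, 10²≡13, 11²≡5, 12²≡28, 13²≡24, 14²≡22 (mod 29).
So the quadratic residues mod 29 are {1, 4, 5, 6, 7, 9, 13, 16, 20, 22, 23, 24, 25, 28}.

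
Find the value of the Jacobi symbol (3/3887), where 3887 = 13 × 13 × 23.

1

Reciprocity: 3 ≡ 3 and 3887 ≡ 3 (mod 4), so (3/3887) = −(3887/3).
Reduce top mod 3: now compute (2/3).
Pull out 2: since 3 ≡ 3 (mod 8), (2/3) = -1.
Reached (1/3) = 1. Collecting the sign flips along the way, the symbol is +1.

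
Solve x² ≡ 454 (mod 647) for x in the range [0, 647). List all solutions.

110, 537

Since 647 ≡ 3 (mod 4), a square root of 454 is 454^((647+1)/4) = 454^162 mod 647.
Repeated squaring: 454^2≡370, 454^4≡383, 454^8≡467, 454^16≡50, 454^32≡559, 454^64≡627, 454^128≡400 (mod 647).
454^162 = 454^(128+32+2) ≡ 110 (mod 647).
Check: 110² = 12100 ≡ 454 (mod 647). The two roots are 110 and 537.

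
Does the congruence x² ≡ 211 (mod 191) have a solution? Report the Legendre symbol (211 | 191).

1

First reduce: 211 ≡ 20 (mod 191).
Pull out 2^2: since 191 ≡ 7 (mod 8), (2/191) = +1, so (2/191)^2 = +1.
Reciprocity: 5 ≡ 1 and 191 ≡ 3 (mod 4), so (5/191) = +(191/5).
Reduce top mod 5: now compute (1/5).
Reached (1/5) = 1. Collecting the sign flips along the way, the symbol is +1.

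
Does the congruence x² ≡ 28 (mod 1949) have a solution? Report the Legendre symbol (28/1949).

-1

Pull out 2^2: since 1949 ≡ 5 (mod 8), (2/1949) = -1, so (2/1949)^2 = +1.
Reciprocity: 7 ≡ 3 and 1949 ≡ 1 (mod 4), so (7/1949) = +(1949/7).
Reduce top mod 7: now compute (3/7).
Reciprocity: 3 ≡ 3 and 7 ≡ 3 (mod 4), so (3/7) = −(7/3).
Reduce top mod 3: now compute (1/3).
Reached (1/3) = 1. Collecting the sign flips along the way, the symbol is -1.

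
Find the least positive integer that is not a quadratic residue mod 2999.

(2/2999) = +1, so 2 is a residue.
(3/2999) = +1, so 3 is a residue.
(4/2999) = +1, so 4 is a residue.
(5/2999) = +1, so 5 is a residue.
(6/2999) = +1, so 6 is a residue.
(7/2999) = +1, so 7 is a residue.
(8/2999) = +1, so 8 is a residue.
(9/2999) = +1, so 9 is a residue.
(10/2999) = +1, so 10 is a residue.
(11/2999) = +1, so 11 is a residue.
(12/2999) = +1, so 12 is a residue.
(13/2999) = +1, so 13 is a residue.
(14/2999) = +1, so 14 is a residue.
(15/2999) = +1, so 15 is a residue.
(16/2999) = +1, so 16 is a residue.
(17/2999) = −1, so 17 is the smallest positive non-residue mod 2999.

17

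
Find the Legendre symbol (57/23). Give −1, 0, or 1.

-1

Euler's criterion: (57/23) ≡ 11^11 (mod 23).
11^2 ≡ 6 (mod 23)
11^4 ≡ 13 (mod 23)
11^8 ≡ 8 (mod 23)
11^11 = 11^(8+2+1) ≡ 22 (mod 23).
Result is 22 ≡ −1, so (57/23) = −1.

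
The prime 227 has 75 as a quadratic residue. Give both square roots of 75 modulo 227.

Since 227 ≡ 3 (mod 4), a square root of 75 is 75^((227+1)/4) = 75^57 mod 227.
Repeated squaring: 75^2≡177, 75^4≡3, 75^8≡9, 75^16≡81, 75^32≡205 (mod 227).
75^57 = 75^(32+16+8+1) ≡ 23 (mod 227).
Check: 23² = 529 ≡ 75 (mod 227). The two roots are 23 and 204.

23, 204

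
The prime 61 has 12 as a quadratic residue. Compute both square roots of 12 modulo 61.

16, 45

61 ≡ 1 (mod 4), so we find a root by search.
Trying successive values, 16² = 256 ≡ 12 (mod 61). The other root is 61 − 16 = 45.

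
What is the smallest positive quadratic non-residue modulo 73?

(2/73) = +1, so 2 is a residue.
(3/73) = +1, so 3 is a residue.
(4/73) = +1, so 4 is a residue.
(5/73) = −1, so 5 is the smallest positive non-residue mod 73.

5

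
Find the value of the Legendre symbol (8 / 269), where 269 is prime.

Euler's criterion: (8/269) ≡ 8^134 (mod 269).
8^2 ≡ 64 (mod 269)
8^4 ≡ 61 (mod 269)
8^8 ≡ 224 (mod 269)
8^16 ≡ 142 (mod 269)
8^32 ≡ 258 (mod 269)
8^64 ≡ 121 (mod 269)
8^128 ≡ 115 (mod 269)
8^134 = 8^(128+4+2) ≡ 268 (mod 269).
Result is 268 ≡ −1, so (8/269) = −1.

-1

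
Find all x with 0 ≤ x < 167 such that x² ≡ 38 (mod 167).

47, 120

Since 167 ≡ 3 (mod 4), a square root of 38 is 38^((167+1)/4) = 38^42 mod 167.
Repeated squaring: 38^2≡108, 38^4≡141, 38^8≡8, 38^16≡64, 38^32≡88 (mod 167).
38^42 = 38^(32+8+2) ≡ 47 (mod 167).
Check: 47² = 2209 ≡ 38 (mod 167). The two roots are 47 and 120.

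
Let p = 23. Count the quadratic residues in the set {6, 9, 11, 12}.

(6/23) = +1 → QR.
(9/23) = +1 → QR.
(11/23) = -1 → non-residue.
(12/23) = +1 → QR.
Total quadratic residues among the 4: 3.

3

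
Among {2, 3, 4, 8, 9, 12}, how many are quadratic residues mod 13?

(2/13) = -1 → non-residue.
(3/13) = +1 → QR.
(4/13) = +1 → QR.
(8/13) = -1 → non-residue.
(9/13) = +1 → QR.
(12/13) = +1 → QR.
Total quadratic residues among the 6: 4.

4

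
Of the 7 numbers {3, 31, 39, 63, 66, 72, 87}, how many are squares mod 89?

3

(3/89) = -1 → non-residue.
(31/89) = -1 → non-residue.
(39/89) = +1 → QR.
(63/89) = -1 → non-residue.
(66/89) = -1 → non-residue.
(72/89) = +1 → QR.
(87/89) = +1 → QR.
Total quadratic residues among the 7: 3.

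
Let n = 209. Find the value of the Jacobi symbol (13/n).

Reciprocity: 13 ≡ 1 and 209 ≡ 1 (mod 4), so (13/209) = +(209/13).
Reduce top mod 13: now compute (1/13).
Reached (1/13) = 1. Collecting the sign flips along the way, the symbol is +1.

1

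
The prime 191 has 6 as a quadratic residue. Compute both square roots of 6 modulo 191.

31, 160

Since 191 ≡ 3 (mod 4), a square root of 6 is 6^((191+1)/4) = 6^48 mod 191.
Repeated squaring: 6^2≡36, 6^4≡150, 6^8≡153, 6^16≡107, 6^32≡180 (mod 191).
6^48 = 6^(32+16) ≡ 160 (mod 191).
Check: 160² = 25600 ≡ 6 (mod 191). The two roots are 31 and 160.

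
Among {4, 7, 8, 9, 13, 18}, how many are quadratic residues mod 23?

5

(4/23) = +1 → QR.
(7/23) = -1 → non-residue.
(8/23) = +1 → QR.
(9/23) = +1 → QR.
(13/23) = +1 → QR.
(18/23) = +1 → QR.
Total quadratic residues among the 6: 5.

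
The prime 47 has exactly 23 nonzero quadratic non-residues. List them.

Square k = 1,…,23 (k and 47−k give the same square):
1²=1, 2²=4, 3²=9, 4²=16, 5²=25, 6²=36, 7²≡2, 8²≡17, 9²≡34, 10²≡6, 11²≡27, 12²≡3, 13²≡28, 14²≡8, 15²≡37, 16²≡21, 17²≡7, 18²≡42, 19²≡32, 20²≡24, 21²≡18, 22²≡14, 23²≡12 (mod 47).
The residues are {1, 2, 3, 4, 6, 7, 8, 9, 12, 14, 16, 17, 18, 21, 24, 25, 27, 28, 32, 34, 36, 37, 42}; the non-residues are the remaining 23 nonzero classes.

5,10,11,13,15,19,20,22,23,26,29,30,31,33,35,38,39,40,41,43,44,45,46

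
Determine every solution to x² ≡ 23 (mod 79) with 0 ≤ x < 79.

24, 55

Since 79 ≡ 3 (mod 4), a square root of 23 is 23^((79+1)/4) = 23^20 mod 79.
Repeated squaring: 23^2≡55, 23^4≡23, 23^8≡55, 23^16≡23 (mod 79).
23^20 = 23^(16+4) ≡ 55 (mod 79).
Check: 55² = 3025 ≡ 23 (mod 79). The two roots are 24 and 55.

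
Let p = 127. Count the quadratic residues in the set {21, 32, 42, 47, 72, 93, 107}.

6

(21/127) = +1 → QR.
(32/127) = +1 → QR.
(42/127) = +1 → QR.
(47/127) = +1 → QR.
(72/127) = +1 → QR.
(93/127) = -1 → non-residue.
(107/127) = +1 → QR.
Total quadratic residues among the 7: 6.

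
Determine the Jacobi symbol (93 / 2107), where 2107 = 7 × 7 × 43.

-1

Reciprocity: 93 ≡ 1 and 2107 ≡ 3 (mod 4), so (93/2107) = +(2107/93).
Reduce top mod 93: now compute (61/93).
Reciprocity: 61 ≡ 1 and 93 ≡ 1 (mod 4), so (61/93) = +(93/61).
Reduce top mod 61: now compute (32/61).
Pull out 2^5: since 61 ≡ 5 (mod 8), (2/61) = -1, so (2/61)^5 = -1.
Reached (1/61) = 1. Collecting the sign flips along the way, the symbol is -1.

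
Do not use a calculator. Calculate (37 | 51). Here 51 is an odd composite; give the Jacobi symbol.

-1

Reciprocity: 37 ≡ 1 and 51 ≡ 3 (mod 4), so (37/51) = +(51/37).
Reduce top mod 37: now compute (14/37).
Pull out 2: since 37 ≡ 5 (mod 8), (2/37) = -1.
Reciprocity: 7 ≡ 3 and 37 ≡ 1 (mod 4), so (7/37) = +(37/7).
Reduce top mod 7: now compute (2/7).
Pull out 2: since 7 ≡ 7 (mod 8), (2/7) = +1.
Reached (1/7) = 1. Collecting the sign flips along the way, the symbol is -1.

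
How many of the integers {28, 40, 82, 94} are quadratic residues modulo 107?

1

(28/107) = -1 → non-residue.
(40/107) = +1 → QR.
(82/107) = -1 → non-residue.
(94/107) = -1 → non-residue.
Total quadratic residues among the 4: 1.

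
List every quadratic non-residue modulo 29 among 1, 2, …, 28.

2, 3, 8, 10, 11, 12, 14, 15, 17, 18, 19, 21, 26, 27

Square k = 1,…,14 (k and 29−k give the same square):
1²=1, 2²=4, 3²=9, 4²=16, 5²=25, 6²≡7, 7²≡20, 8²≡6, 9²≡23, 10²≡13, 11²≡5, 12²≡28, 13²≡24, 14²≡22 (mod 29).
The residues are {1, 4, 5, 6, 7, 9, 13, 16, 20, 22, 23, 24, 25, 28}; the non-residues are the remaining 14 nonzero classes.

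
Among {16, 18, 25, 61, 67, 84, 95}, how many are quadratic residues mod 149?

(16/149) = +1 → QR.
(18/149) = -1 → non-residue.
(25/149) = +1 → QR.
(61/149) = +1 → QR.
(67/149) = +1 → QR.
(84/149) = -1 → non-residue.
(95/149) = +1 → QR.
Total quadratic residues among the 7: 5.

5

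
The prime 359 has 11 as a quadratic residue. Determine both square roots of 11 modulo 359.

27, 332

Since 359 ≡ 3 (mod 4), a square root of 11 is 11^((359+1)/4) = 11^90 mod 359.
Repeated squaring: 11^2≡121, 11^4≡281, 11^8≡340, 11^16≡2, 11^32≡4, 11^64≡16 (mod 359).
11^90 = 11^(64+16+8+2) ≡ 27 (mod 359).
Check: 27² = 729 ≡ 11 (mod 359). The two roots are 27 and 332.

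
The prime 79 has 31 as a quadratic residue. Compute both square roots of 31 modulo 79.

Since 79 ≡ 3 (mod 4), a square root of 31 is 31^((79+1)/4) = 31^20 mod 79.
Repeated squaring: 31^2≡13, 31^4≡11, 31^8≡42, 31^16≡26 (mod 79).
31^20 = 31^(16+4) ≡ 49 (mod 79).
Check: 49² = 2401 ≡ 31 (mod 79). The two roots are 30 and 49.

30, 49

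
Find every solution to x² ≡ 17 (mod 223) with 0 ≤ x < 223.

54, 169

Since 223 ≡ 3 (mod 4), a square root of 17 is 17^((223+1)/4) = 17^56 mod 223.
Repeated squaring: 17^2≡66, 17^4≡119, 17^8≡112, 17^16≡56, 17^32≡14 (mod 223).
17^56 = 17^(32+16+8) ≡ 169 (mod 223).
Check: 169² = 28561 ≡ 17 (mod 223). The two roots are 54 and 169.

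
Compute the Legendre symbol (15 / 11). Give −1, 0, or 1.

First reduce: 15 ≡ 4 (mod 11).
Pull out 2^2: since 11 ≡ 3 (mod 8), (2/11) = -1, so (2/11)^2 = +1.
Reached (1/11) = 1. Collecting the sign flips along the way, the symbol is +1.

1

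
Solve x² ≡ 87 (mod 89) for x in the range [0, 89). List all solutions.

40, 49

89 ≡ 1 (mod 4), so we find a root by search.
Trying successive values, 40² = 1600 ≡ 87 (mod 89). The other root is 89 − 40 = 49.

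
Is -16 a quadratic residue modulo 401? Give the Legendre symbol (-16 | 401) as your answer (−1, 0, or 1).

1

First reduce: -16 ≡ 385 (mod 401).
Reciprocity: 385 ≡ 1 and 401 ≡ 1 (mod 4), so (385/401) = +(401/385).
Reduce top mod 385: now compute (16/385).
Pull out 2^4: since 385 ≡ 1 (mod 8), (2/385) = +1, so (2/385)^4 = +1.
Reached (1/385) = 1. Collecting the sign flips along the way, the symbol is +1.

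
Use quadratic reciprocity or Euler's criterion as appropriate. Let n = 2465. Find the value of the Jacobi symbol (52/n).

Pull out 2^2: since 2465 ≡ 1 (mod 8), (2/2465) = +1, so (2/2465)^2 = +1.
Reciprocity: 13 ≡ 1 and 2465 ≡ 1 (mod 4), so (13/2465) = +(2465/13).
Reduce top mod 13: now compute (8/13).
Pull out 2^3: since 13 ≡ 5 (mod 8), (2/13) = -1, so (2/13)^3 = -1.
Reached (1/13) = 1. Collecting the sign flips along the way, the symbol is -1.

-1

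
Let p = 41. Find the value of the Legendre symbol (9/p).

1

Euler's criterion: (9/41) ≡ 9^20 (mod 41).
9^2 ≡ 40 (mod 41)
9^4 ≡ 1 (mod 41)
9^8 ≡ 1 (mod 41)
9^16 ≡ 1 (mod 41)
9^20 = 9^(16+4) ≡ 1 (mod 41).
Result is 1, so (9/41) = 1.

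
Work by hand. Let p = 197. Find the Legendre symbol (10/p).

Euler's criterion: (10/197) ≡ 10^98 (mod 197).
10^2 ≡ 100 (mod 197)
10^4 ≡ 150 (mod 197)
10^8 ≡ 42 (mod 197)
10^16 ≡ 188 (mod 197)
10^32 ≡ 81 (mod 197)
10^64 ≡ 60 (mod 197)
10^98 = 10^(64+32+2) ≡ 1 (mod 197).
Result is 1, so (10/197) = 1.

1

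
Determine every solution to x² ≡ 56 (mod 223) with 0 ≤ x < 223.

111, 112

Since 223 ≡ 3 (mod 4), a square root of 56 is 56^((223+1)/4) = 56^56 mod 223.
Repeated squaring: 56^2≡14, 56^4≡196, 56^8≡60, 56^16≡32, 56^32≡132 (mod 223).
56^56 = 56^(32+16+8) ≡ 112 (mod 223).
Check: 112² = 12544 ≡ 56 (mod 223). The two roots are 111 and 112.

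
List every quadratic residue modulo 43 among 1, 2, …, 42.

1 4 6 9 10 11 13 14 15 16 17 21 23 24 25 31 35 36 38 40 41

Square k = 1,…,21 (k and 43−k give the same square):
1²=1, 2²=4, 3²=9, 4²=16, 5²=25, 6²=36, 7²≡6, 8²≡21, 9²≡38, 10²≡14, 11²≡35, 12²≡15, 13²≡40, 14²≡24, 15²≡10, 16²≡41, 17²≡31, 18²≡23, 19²≡17, 20²≡13, 21²≡11 (mod 43).
So the quadratic residues mod 43 are {1, 4, 6, 9, 10, 11, 13, 14, 15, 16, 17, 21, 23, 24, 25, 31, 35, 36, 38, 40, 41}.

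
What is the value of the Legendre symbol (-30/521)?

First reduce: -30 ≡ 491 (mod 521).
Reciprocity: 491 ≡ 3 and 521 ≡ 1 (mod 4), so (491/521) = +(521/491).
Reduce top mod 491: now compute (30/491).
Pull out 2: since 491 ≡ 3 (mod 8), (2/491) = -1.
Reciprocity: 15 ≡ 3 and 491 ≡ 3 (mod 4), so (15/491) = −(491/15).
Reduce top mod 15: now compute (11/15).
Reciprocity: 11 ≡ 3 and 15 ≡ 3 (mod 4), so (11/15) = −(15/11).
Reduce top mod 11: now compute (4/11).
Pull out 2^2: since 11 ≡ 3 (mod 8), (2/11) = -1, so (2/11)^2 = +1.
Reached (1/11) = 1. Collecting the sign flips along the way, the symbol is -1.

-1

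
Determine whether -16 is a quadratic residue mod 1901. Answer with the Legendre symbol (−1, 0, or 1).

1

First reduce: -16 ≡ 1885 (mod 1901).
Reciprocity: 1885 ≡ 1 and 1901 ≡ 1 (mod 4), so (1885/1901) = +(1901/1885).
Reduce top mod 1885: now compute (16/1885).
Pull out 2^4: since 1885 ≡ 5 (mod 8), (2/1885) = -1, so (2/1885)^4 = +1.
Reached (1/1885) = 1. Collecting the sign flips along the way, the symbol is +1.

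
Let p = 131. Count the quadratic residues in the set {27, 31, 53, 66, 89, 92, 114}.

(27/131) = +1 → QR.
(31/131) = -1 → non-residue.
(53/131) = +1 → QR.
(66/131) = -1 → non-residue.
(89/131) = +1 → QR.
(92/131) = -1 → non-residue.
(114/131) = +1 → QR.
Total quadratic residues among the 7: 4.

4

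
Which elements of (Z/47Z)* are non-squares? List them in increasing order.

5, 10, 11, 13, 15, 19, 20, 22, 23, 26, 29, 30, 31, 33, 35, 38, 39, 40, 41, 43, 44, 45, 46

Square k = 1,…,23 (k and 47−k give the same square):
1²=1, 2²=4, 3²=9, 4²=16, 5²=25, 6²=36, 7²≡2, 8²≡17, 9²≡34, 10²≡6, 11²≡27, 12²≡3, 13²≡28, 14²≡8, 15²≡37, 16²≡21, 17²≡7, 18²≡42, 19²≡32, 20²≡24, 21²≡18, 22²≡14, 23²≡12 (mod 47).
The residues are {1, 2, 3, 4, 6, 7, 8, 9, 12, 14, 16, 17, 18, 21, 24, 25, 27, 28, 32, 34, 36, 37, 42}; the non-residues are the remaining 23 nonzero classes.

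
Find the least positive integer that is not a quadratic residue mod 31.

(2/31) = +1, so 2 is a residue.
(3/31) = −1, so 3 is the smallest positive non-residue mod 31.

3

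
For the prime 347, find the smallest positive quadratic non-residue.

(2/347) = −1, so 2 is the smallest positive non-residue mod 347.

2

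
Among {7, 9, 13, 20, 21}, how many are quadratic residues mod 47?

3

(7/47) = +1 → QR.
(9/47) = +1 → QR.
(13/47) = -1 → non-residue.
(20/47) = -1 → non-residue.
(21/47) = +1 → QR.
Total quadratic residues among the 5: 3.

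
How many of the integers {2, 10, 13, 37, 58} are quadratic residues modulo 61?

2

(2/61) = -1 → non-residue.
(10/61) = -1 → non-residue.
(13/61) = +1 → QR.
(37/61) = -1 → non-residue.
(58/61) = +1 → QR.
Total quadratic residues among the 5: 2.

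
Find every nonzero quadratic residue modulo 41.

1 2 4 5 8 9 10 16 18 20 21 23 25 31 32 33 36 37 39 40

Square k = 1,…,20 (k and 41−k give the same square):
1²=1, 2²=4, 3²=9, 4²=16, 5²=25, 6²=36, 7²≡8, 8²≡23, 9²≡40, 10²≡18, 11²≡39, 12²≡21, 13²≡5, 14²≡32, 15²≡20, 16²≡10, 17²≡2, 18²≡37, 19²≡33, 20²≡31 (mod 41).
So the quadratic residues mod 41 are {1, 2, 4, 5, 8, 9, 10, 16, 18, 20, 21, 23, 25, 31, 32, 33, 36, 37, 39, 40}.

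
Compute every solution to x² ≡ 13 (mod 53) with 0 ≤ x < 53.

53 ≡ 1 (mod 4), so we find a root by search.
Trying successive values, 15² = 225 ≡ 13 (mod 53). The other root is 53 − 15 = 38.

15, 38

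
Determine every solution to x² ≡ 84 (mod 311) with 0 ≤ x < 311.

153, 158

Since 311 ≡ 3 (mod 4), a square root of 84 is 84^((311+1)/4) = 84^78 mod 311.
Repeated squaring: 84^2≡214, 84^4≡79, 84^8≡21, 84^16≡130, 84^32≡106, 84^64≡40 (mod 311).
84^78 = 84^(64+8+4+2) ≡ 158 (mod 311).
Check: 158² = 24964 ≡ 84 (mod 311). The two roots are 153 and 158.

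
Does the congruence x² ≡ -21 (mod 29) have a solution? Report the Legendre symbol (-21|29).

-1

Euler's criterion: (-21/29) ≡ 8^14 (mod 29).
8^2 ≡ 6 (mod 29)
8^4 ≡ 7 (mod 29)
8^8 ≡ 20 (mod 29)
8^14 = 8^(8+4+2) ≡ 28 (mod 29).
Result is 28 ≡ −1, so (-21/29) = −1.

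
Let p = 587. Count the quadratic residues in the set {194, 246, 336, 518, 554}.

(194/587) = +1 → QR.
(246/587) = +1 → QR.
(336/587) = +1 → QR.
(518/587) = +1 → QR.
(554/587) = +1 → QR.
Total quadratic residues among the 5: 5.

5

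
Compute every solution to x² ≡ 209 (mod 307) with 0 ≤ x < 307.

Since 307 ≡ 3 (mod 4), a square root of 209 is 209^((307+1)/4) = 209^77 mod 307.
Repeated squaring: 209^2≡87, 209^4≡201, 209^8≡184, 209^16≡86, 209^32≡28, 209^64≡170 (mod 307).
209^77 = 209^(64+8+4+1) ≡ 165 (mod 307).
Check: 165² = 27225 ≡ 209 (mod 307). The two roots are 142 and 165.

142, 165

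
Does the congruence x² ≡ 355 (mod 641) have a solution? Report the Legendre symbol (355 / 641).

Euler's criterion: (355/641) ≡ 355^320 (mod 641).
355^2 ≡ 389 (mod 641)
355^4 ≡ 45 (mod 641)
355^8 ≡ 102 (mod 641)
355^16 ≡ 148 (mod 641)
355^32 ≡ 110 (mod 641)
355^64 ≡ 562 (mod 641)
355^128 ≡ 472 (mod 641)
355^256 ≡ 357 (mod 641)
355^320 = 355^(256+64) ≡ 1 (mod 641).
Result is 1, so (355/641) = 1.

1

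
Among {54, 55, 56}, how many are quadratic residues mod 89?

1

(54/89) = -1 → non-residue.
(55/89) = +1 → QR.
(56/89) = -1 → non-residue.
Total quadratic residues among the 3: 1.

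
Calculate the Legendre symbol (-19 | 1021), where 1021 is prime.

First reduce: -19 ≡ 1002 (mod 1021).
Pull out 2: since 1021 ≡ 5 (mod 8), (2/1021) = -1.
Reciprocity: 501 ≡ 1 and 1021 ≡ 1 (mod 4), so (501/1021) = +(1021/501).
Reduce top mod 501: now compute (19/501).
Reciprocity: 19 ≡ 3 and 501 ≡ 1 (mod 4), so (19/501) = +(501/19).
Reduce top mod 19: now compute (7/19).
Reciprocity: 7 ≡ 3 and 19 ≡ 3 (mod 4), so (7/19) = −(19/7).
Reduce top mod 7: now compute (5/7).
Reciprocity: 5 ≡ 1 and 7 ≡ 3 (mod 4), so (5/7) = +(7/5).
Reduce top mod 5: now compute (2/5).
Pull out 2: since 5 ≡ 5 (mod 8), (2/5) = -1.
Reached (1/5) = 1. Collecting the sign flips along the way, the symbol is -1.

-1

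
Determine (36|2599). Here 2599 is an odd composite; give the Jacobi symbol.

1

Pull out 2^2: since 2599 ≡ 7 (mod 8), (2/2599) = +1, so (2/2599)^2 = +1.
Reciprocity: 9 ≡ 1 and 2599 ≡ 3 (mod 4), so (9/2599) = +(2599/9).
Reduce top mod 9: now compute (7/9).
Reciprocity: 7 ≡ 3 and 9 ≡ 1 (mod 4), so (7/9) = +(9/7).
Reduce top mod 7: now compute (2/7).
Pull out 2: since 7 ≡ 7 (mod 8), (2/7) = +1.
Reached (1/7) = 1. Collecting the sign flips along the way, the symbol is +1.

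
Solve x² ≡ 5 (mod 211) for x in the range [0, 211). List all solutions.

Since 211 ≡ 3 (mod 4), a square root of 5 is 5^((211+1)/4) = 5^53 mod 211.
Repeated squaring: 5^2≡25, 5^4≡203, 5^8≡64, 5^16≡87, 5^32≡184 (mod 211).
5^53 = 5^(32+16+4+1) ≡ 65 (mod 211).
Check: 65² = 4225 ≡ 5 (mod 211). The two roots are 65 and 146.

65, 146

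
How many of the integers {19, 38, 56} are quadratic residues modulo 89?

(19/89) = -1 → non-residue.
(38/89) = -1 → non-residue.
(56/89) = -1 → non-residue.
Total quadratic residues among the 3: 0.

0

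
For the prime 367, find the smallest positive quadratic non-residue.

(2/367) = +1, so 2 is a residue.
(3/367) = −1, so 3 is the smallest positive non-residue mod 367.

3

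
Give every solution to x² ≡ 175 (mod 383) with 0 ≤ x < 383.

Since 383 ≡ 3 (mod 4), a square root of 175 is 175^((383+1)/4) = 175^96 mod 383.
Repeated squaring: 175^2≡368, 175^4≡225, 175^8≡69, 175^16≡165, 175^32≡32, 175^64≡258 (mod 383).
175^96 = 175^(64+32) ≡ 213 (mod 383).
Check: 213² = 45369 ≡ 175 (mod 383). The two roots are 170 and 213.

170, 213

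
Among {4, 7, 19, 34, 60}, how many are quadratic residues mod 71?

3

(4/71) = +1 → QR.
(7/71) = -1 → non-residue.
(19/71) = +1 → QR.
(34/71) = -1 → non-residue.
(60/71) = +1 → QR.
Total quadratic residues among the 5: 3.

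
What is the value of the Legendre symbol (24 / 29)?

1

Pull out 2^3: since 29 ≡ 5 (mod 8), (2/29) = -1, so (2/29)^3 = -1.
Reciprocity: 3 ≡ 3 and 29 ≡ 1 (mod 4), so (3/29) = +(29/3).
Reduce top mod 3: now compute (2/3).
Pull out 2: since 3 ≡ 3 (mod 8), (2/3) = -1.
Reached (1/3) = 1. Collecting the sign flips along the way, the symbol is +1.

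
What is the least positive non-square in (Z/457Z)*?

5

(2/457) = +1, so 2 is a residue.
(3/457) = +1, so 3 is a residue.
(4/457) = +1, so 4 is a residue.
(5/457) = −1, so 5 is the smallest positive non-residue mod 457.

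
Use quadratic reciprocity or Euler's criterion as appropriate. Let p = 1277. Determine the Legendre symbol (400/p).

1

Pull out 2^4: since 1277 ≡ 5 (mod 8), (2/1277) = -1, so (2/1277)^4 = +1.
Reciprocity: 25 ≡ 1 and 1277 ≡ 1 (mod 4), so (25/1277) = +(1277/25).
Reduce top mod 25: now compute (2/25).
Pull out 2: since 25 ≡ 1 (mod 8), (2/25) = +1.
Reached (1/25) = 1. Collecting the sign flips along the way, the symbol is +1.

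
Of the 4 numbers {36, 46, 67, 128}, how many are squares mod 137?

(36/137) = +1 → QR.
(46/137) = -1 → non-residue.
(67/137) = -1 → non-residue.
(128/137) = +1 → QR.
Total quadratic residues among the 4: 2.

2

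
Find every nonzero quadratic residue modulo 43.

Square k = 1,…,21 (k and 43−k give the same square):
1²=1, 2²=4, 3²=9, 4²=16, 5²=25, 6²=36, 7²≡6, 8²≡21, 9²≡38, 10²≡14, 11²≡35, 12²≡15, 13²≡40, 14²≡24, 15²≡10, 16²≡41, 17²≡31, 18²≡23, 19²≡17, 20²≡13, 21²≡11 (mod 43).
So the quadratic residues mod 43 are {1, 4, 6, 9, 10, 11, 13, 14, 15, 16, 17, 21, 23, 24, 25, 31, 35, 36, 38, 40, 41}.

1,4,6,9,10,11,13,14,15,16,17,21,23,24,25,31,35,36,38,40,41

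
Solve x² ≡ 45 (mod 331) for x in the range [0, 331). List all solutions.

Since 331 ≡ 3 (mod 4), a square root of 45 is 45^((331+1)/4) = 45^83 mod 331.
Repeated squaring: 45^2≡39, 45^4≡197, 45^8≡82, 45^16≡104, 45^32≡224, 45^64≡195 (mod 331).
45^83 = 45^(64+16+2+1) ≡ 294 (mod 331).
Check: 294² = 86436 ≡ 45 (mod 331). The two roots are 37 and 294.

37, 294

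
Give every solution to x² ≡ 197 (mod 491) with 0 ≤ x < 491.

213, 278

Since 491 ≡ 3 (mod 4), a square root of 197 is 197^((491+1)/4) = 197^123 mod 491.
Repeated squaring: 197^2≡20, 197^4≡400, 197^8≡425, 197^16≡428, 197^32≡41, 197^64≡208 (mod 491).
197^123 = 197^(64+32+16+8+2+1) ≡ 213 (mod 491).
Check: 213² = 45369 ≡ 197 (mod 491). The two roots are 213 and 278.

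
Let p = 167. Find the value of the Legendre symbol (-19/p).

First reduce: -19 ≡ 148 (mod 167).
Pull out 2^2: since 167 ≡ 7 (mod 8), (2/167) = +1, so (2/167)^2 = +1.
Reciprocity: 37 ≡ 1 and 167 ≡ 3 (mod 4), so (37/167) = +(167/37).
Reduce top mod 37: now compute (19/37).
Reciprocity: 19 ≡ 3 and 37 ≡ 1 (mod 4), so (19/37) = +(37/19).
Reduce top mod 19: now compute (18/19).
Pull out 2: since 19 ≡ 3 (mod 8), (2/19) = -1.
Reciprocity: 9 ≡ 1 and 19 ≡ 3 (mod 4), so (9/19) = +(19/9).
Reduce top mod 9: now compute (1/9).
Reached (1/9) = 1. Collecting the sign flips along the way, the symbol is -1.

-1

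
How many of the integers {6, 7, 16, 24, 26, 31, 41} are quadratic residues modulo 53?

4

(6/53) = +1 → QR.
(7/53) = +1 → QR.
(16/53) = +1 → QR.
(24/53) = +1 → QR.
(26/53) = -1 → non-residue.
(31/53) = -1 → non-residue.
(41/53) = -1 → non-residue.
Total quadratic residues among the 7: 4.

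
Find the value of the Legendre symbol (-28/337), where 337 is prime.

1

First reduce: -28 ≡ 309 (mod 337).
Reciprocity: 309 ≡ 1 and 337 ≡ 1 (mod 4), so (309/337) = +(337/309).
Reduce top mod 309: now compute (28/309).
Pull out 2^2: since 309 ≡ 5 (mod 8), (2/309) = -1, so (2/309)^2 = +1.
Reciprocity: 7 ≡ 3 and 309 ≡ 1 (mod 4), so (7/309) = +(309/7).
Reduce top mod 7: now compute (1/7).
Reached (1/7) = 1. Collecting the sign flips along the way, the symbol is +1.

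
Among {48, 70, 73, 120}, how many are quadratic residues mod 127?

(48/127) = -1 → non-residue.
(70/127) = +1 → QR.
(73/127) = +1 → QR.
(120/127) = +1 → QR.
Total quadratic residues among the 4: 3.

3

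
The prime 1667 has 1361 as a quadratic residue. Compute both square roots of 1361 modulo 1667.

714, 953

Since 1667 ≡ 3 (mod 4), a square root of 1361 is 1361^((1667+1)/4) = 1361^417 mod 1667.
Repeated squaring: 1361^2≡284, 1361^4≡640, 1361^8≡1185, 1361^16≡611, 1361^32≡1580, 1361^64≡901, 1361^128≡1639, 1361^256≡784 (mod 1667).
1361^417 = 1361^(256+128+32+1) ≡ 714 (mod 1667).
Check: 714² = 509796 ≡ 1361 (mod 1667). The two roots are 714 and 953.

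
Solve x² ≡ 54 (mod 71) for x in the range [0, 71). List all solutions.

Since 71 ≡ 3 (mod 4), a square root of 54 is 54^((71+1)/4) = 54^18 mod 71.
Repeated squaring: 54^2≡5, 54^4≡25, 54^8≡57, 54^16≡54 (mod 71).
54^18 = 54^(16+2) ≡ 57 (mod 71).
Check: 57² = 3249 ≡ 54 (mod 71). The two roots are 14 and 57.

14, 57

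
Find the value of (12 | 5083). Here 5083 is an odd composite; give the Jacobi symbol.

Pull out 2^2: since 5083 ≡ 3 (mod 8), (2/5083) = -1, so (2/5083)^2 = +1.
Reciprocity: 3 ≡ 3 and 5083 ≡ 3 (mod 4), so (3/5083) = −(5083/3).
Reduce top mod 3: now compute (1/3).
Reached (1/3) = 1. Collecting the sign flips along the way, the symbol is -1.

-1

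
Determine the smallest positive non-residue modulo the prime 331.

2

(2/331) = −1, so 2 is the smallest positive non-residue mod 331.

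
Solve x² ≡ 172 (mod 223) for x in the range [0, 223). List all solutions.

Since 223 ≡ 3 (mod 4), a square root of 172 is 172^((223+1)/4) = 172^56 mod 223.
Repeated squaring: 172^2≡148, 172^4≡50, 172^8≡47, 172^16≡202, 172^32≡218 (mod 223).
172^56 = 172^(32+16+8) ≡ 29 (mod 223).
Check: 29² = 841 ≡ 172 (mod 223). The two roots are 29 and 194.

29, 194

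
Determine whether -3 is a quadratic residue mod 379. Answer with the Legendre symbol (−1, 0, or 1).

1

First reduce: -3 ≡ 376 (mod 379).
Pull out 2^3: since 379 ≡ 3 (mod 8), (2/379) = -1, so (2/379)^3 = -1.
Reciprocity: 47 ≡ 3 and 379 ≡ 3 (mod 4), so (47/379) = −(379/47).
Reduce top mod 47: now compute (3/47).
Reciprocity: 3 ≡ 3 and 47 ≡ 3 (mod 4), so (3/47) = −(47/3).
Reduce top mod 3: now compute (2/3).
Pull out 2: since 3 ≡ 3 (mod 8), (2/3) = -1.
Reached (1/3) = 1. Collecting the sign flips along the way, the symbol is +1.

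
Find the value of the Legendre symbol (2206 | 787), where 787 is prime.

1

First reduce: 2206 ≡ 632 (mod 787).
Pull out 2^3: since 787 ≡ 3 (mod 8), (2/787) = -1, so (2/787)^3 = -1.
Reciprocity: 79 ≡ 3 and 787 ≡ 3 (mod 4), so (79/787) = −(787/79).
Reduce top mod 79: now compute (76/79).
Pull out 2^2: since 79 ≡ 7 (mod 8), (2/79) = +1, so (2/79)^2 = +1.
Reciprocity: 19 ≡ 3 and 79 ≡ 3 (mod 4), so (19/79) = −(79/19).
Reduce top mod 19: now compute (3/19).
Reciprocity: 3 ≡ 3 and 19 ≡ 3 (mod 4), so (3/19) = −(19/3).
Reduce top mod 3: now compute (1/3).
Reached (1/3) = 1. Collecting the sign flips along the way, the symbol is +1.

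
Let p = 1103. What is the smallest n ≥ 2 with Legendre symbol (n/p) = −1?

(2/1103) = +1, so 2 is a residue.
(3/1103) = +1, so 3 is a residue.
(4/1103) = +1, so 4 is a residue.
(5/1103) = −1, so 5 is the smallest positive non-residue mod 1103.

5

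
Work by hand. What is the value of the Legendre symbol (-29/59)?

First reduce: -29 ≡ 30 (mod 59).
Pull out 2: since 59 ≡ 3 (mod 8), (2/59) = -1.
Reciprocity: 15 ≡ 3 and 59 ≡ 3 (mod 4), so (15/59) = −(59/15).
Reduce top mod 15: now compute (14/15).
Pull out 2: since 15 ≡ 7 (mod 8), (2/15) = +1.
Reciprocity: 7 ≡ 3 and 15 ≡ 3 (mod 4), so (7/15) = −(15/7).
Reduce top mod 7: now compute (1/7).
Reached (1/7) = 1. Collecting the sign flips along the way, the symbol is -1.

-1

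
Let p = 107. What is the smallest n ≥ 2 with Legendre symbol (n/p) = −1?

2

(2/107) = −1, so 2 is the smallest positive non-residue mod 107.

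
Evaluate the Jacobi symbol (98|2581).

Pull out 2: since 2581 ≡ 5 (mod 8), (2/2581) = -1.
Reciprocity: 49 ≡ 1 and 2581 ≡ 1 (mod 4), so (49/2581) = +(2581/49).
Reduce top mod 49: now compute (33/49).
Reciprocity: 33 ≡ 1 and 49 ≡ 1 (mod 4), so (33/49) = +(49/33).
Reduce top mod 33: now compute (16/33).
Pull out 2^4: since 33 ≡ 1 (mod 8), (2/33) = +1, so (2/33)^4 = +1.
Reached (1/33) = 1. Collecting the sign flips along the way, the symbol is -1.

-1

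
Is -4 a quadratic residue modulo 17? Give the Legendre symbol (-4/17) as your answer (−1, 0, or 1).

First reduce: -4 ≡ 13 (mod 17).
Reciprocity: 13 ≡ 1 and 17 ≡ 1 (mod 4), so (13/17) = +(17/13).
Reduce top mod 13: now compute (4/13).
Pull out 2^2: since 13 ≡ 5 (mod 8), (2/13) = -1, so (2/13)^2 = +1.
Reached (1/13) = 1. Collecting the sign flips along the way, the symbol is +1.

1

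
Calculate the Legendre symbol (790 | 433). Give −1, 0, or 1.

Euler's criterion: (790/433) ≡ 357^216 (mod 433).
357^2 ≡ 147 (mod 433)
357^4 ≡ 392 (mod 433)
357^8 ≡ 382 (mod 433)
357^16 ≡ 3 (mod 433)
357^32 ≡ 9 (mod 433)
357^64 ≡ 81 (mod 433)
357^128 ≡ 66 (mod 433)
357^216 = 357^(128+64+16+8) ≡ 432 (mod 433).
Result is 432 ≡ −1, so (790/433) = −1.

-1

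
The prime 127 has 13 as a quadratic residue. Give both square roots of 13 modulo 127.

Since 127 ≡ 3 (mod 4), a square root of 13 is 13^((127+1)/4) = 13^32 mod 127.
Repeated squaring: 13^2≡42, 13^4≡113, 13^8≡69, 13^16≡62, 13^32≡34 (mod 127).
13^32 = 13^(32) ≡ 34 (mod 127).
Check: 34² = 1156 ≡ 13 (mod 127). The two roots are 34 and 93.

34, 93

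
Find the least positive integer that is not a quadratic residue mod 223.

3

(2/223) = +1, so 2 is a residue.
(3/223) = −1, so 3 is the smallest positive non-residue mod 223.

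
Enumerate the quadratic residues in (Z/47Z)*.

Square k = 1,…,23 (k and 47−k give the same square):
1²=1, 2²=4, 3²=9, 4²=16, 5²=25, 6²=36, 7²≡2, 8²≡17, 9²≡34, 10²≡6, 11²≡27, 12²≡3, 13²≡28, 14²≡8, 15²≡37, 16²≡21, 17²≡7, 18²≡42, 19²≡32, 20²≡24, 21²≡18, 22²≡14, 23²≡12 (mod 47).
So the quadratic residues mod 47 are {1, 2, 3, 4, 6, 7, 8, 9, 12, 14, 16, 17, 18, 21, 24, 25, 27, 28, 32, 34, 36, 37, 42}.

1 2 3 4 6 7 8 9 12 14 16 17 18 21 24 25 27 28 32 34 36 37 42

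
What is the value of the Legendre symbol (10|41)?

1

Euler's criterion: (10/41) ≡ 10^20 (mod 41).
10^2 ≡ 18 (mod 41)
10^4 ≡ 37 (mod 41)
10^8 ≡ 16 (mod 41)
10^16 ≡ 10 (mod 41)
10^20 = 10^(16+4) ≡ 1 (mod 41).
Result is 1, so (10/41) = 1.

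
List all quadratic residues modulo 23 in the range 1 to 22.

Square k = 1,…,11 (k and 23−k give the same square):
1²=1, 2²=4, 3²=9, 4²=16, 5²≡2, 6²≡13, 7²≡3, 8²≡18, 9²≡12, 10²≡8, 11²≡6 (mod 23).
So the quadratic residues mod 23 are {1, 2, 3, 4, 6, 8, 9, 12, 13, 16, 18}.

1 2 3 4 6 8 9 12 13 16 18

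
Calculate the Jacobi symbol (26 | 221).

Pull out 2: since 221 ≡ 5 (mod 8), (2/221) = -1.
Reciprocity: 13 ≡ 1 and 221 ≡ 1 (mod 4), so (13/221) = +(221/13).
Reduce top mod 13: now compute (0/13).
Top reduces to 0: gcd > 1, so the symbol is 0.

0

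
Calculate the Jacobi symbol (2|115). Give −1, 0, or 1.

-1

Pull out 2: since 115 ≡ 3 (mod 8), (2/115) = -1.
Reached (1/115) = 1. Collecting the sign flips along the way, the symbol is -1.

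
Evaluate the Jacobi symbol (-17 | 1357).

First reduce: -17 ≡ 1340 (mod 1357).
Pull out 2^2: since 1357 ≡ 5 (mod 8), (2/1357) = -1, so (2/1357)^2 = +1.
Reciprocity: 335 ≡ 3 and 1357 ≡ 1 (mod 4), so (335/1357) = +(1357/335).
Reduce top mod 335: now compute (17/335).
Reciprocity: 17 ≡ 1 and 335 ≡ 3 (mod 4), so (17/335) = +(335/17).
Reduce top mod 17: now compute (12/17).
Pull out 2^2: since 17 ≡ 1 (mod 8), (2/17) = +1, so (2/17)^2 = +1.
Reciprocity: 3 ≡ 3 and 17 ≡ 1 (mod 4), so (3/17) = +(17/3).
Reduce top mod 3: now compute (2/3).
Pull out 2: since 3 ≡ 3 (mod 8), (2/3) = -1.
Reached (1/3) = 1. Collecting the sign flips along the way, the symbol is -1.

-1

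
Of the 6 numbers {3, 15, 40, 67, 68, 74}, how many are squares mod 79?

(3/79) = -1 → non-residue.
(15/79) = -1 → non-residue.
(40/79) = +1 → QR.
(67/79) = +1 → QR.
(68/79) = -1 → non-residue.
(74/79) = -1 → non-residue.
Total quadratic residues among the 6: 2.

2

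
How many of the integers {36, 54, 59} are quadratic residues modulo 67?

3

(36/67) = +1 → QR.
(54/67) = +1 → QR.
(59/67) = +1 → QR.
Total quadratic residues among the 3: 3.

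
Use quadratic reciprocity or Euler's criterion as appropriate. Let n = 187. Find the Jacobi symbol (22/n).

0

Pull out 2: since 187 ≡ 3 (mod 8), (2/187) = -1.
Reciprocity: 11 ≡ 3 and 187 ≡ 3 (mod 4), so (11/187) = −(187/11).
Reduce top mod 11: now compute (0/11).
Top reduces to 0: gcd > 1, so the symbol is 0.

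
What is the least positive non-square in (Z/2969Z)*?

(2/2969) = +1, so 2 is a residue.
(3/2969) = −1, so 3 is the smallest positive non-residue mod 2969.

3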